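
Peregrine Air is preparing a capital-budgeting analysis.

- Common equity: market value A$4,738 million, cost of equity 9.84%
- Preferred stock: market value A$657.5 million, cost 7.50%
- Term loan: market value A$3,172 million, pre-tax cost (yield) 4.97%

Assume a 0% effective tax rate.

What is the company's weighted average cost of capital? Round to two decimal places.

Total capital V = 4738 + 657.5 + 3172 = 8567.5.
Equity: weight = 4738/8567.5 = 0.5530; cost = 9.84%.
Preferred: weight = 657.5/8567.5 = 0.0767; cost = 7.5%.
Term loan: weight = 3172/8567.5 = 0.3702; after-tax cost = 4.97% × (1 − 0%) = 4.9700%.
WACC = 0.5530 × 9.8400% + 0.0767 × 7.5000% + 0.3702 × 4.9700% = 7.8574%.

7.86%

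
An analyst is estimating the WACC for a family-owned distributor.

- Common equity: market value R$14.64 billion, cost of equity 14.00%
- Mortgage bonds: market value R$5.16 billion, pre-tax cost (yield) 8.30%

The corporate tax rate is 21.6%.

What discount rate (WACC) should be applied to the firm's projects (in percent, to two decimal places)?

12.05%

Total capital V = 14.64 + 5.16 = 19.8.
Equity: weight = 14.64/19.8 = 0.7394; cost = 14%.
Mortgage bonds: weight = 5.16/19.8 = 0.2606; after-tax cost = 8.3% × (1 − 21.6%) = 6.5072%.
WACC = 0.7394 × 14.0000% + 0.2606 × 6.5072% = 12.0473%.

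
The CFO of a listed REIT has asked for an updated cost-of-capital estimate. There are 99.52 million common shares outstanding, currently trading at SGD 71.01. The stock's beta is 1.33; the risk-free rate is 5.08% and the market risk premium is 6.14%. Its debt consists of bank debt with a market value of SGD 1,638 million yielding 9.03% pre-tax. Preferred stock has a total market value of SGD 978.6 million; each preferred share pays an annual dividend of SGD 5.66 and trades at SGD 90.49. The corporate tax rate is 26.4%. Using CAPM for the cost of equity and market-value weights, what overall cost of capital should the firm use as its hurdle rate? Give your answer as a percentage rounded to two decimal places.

Cost of equity via CAPM: Re = 5.08% + 1.33 × 6.14% = 13.2462%.
Cost of preferred: Rp = 5.66 / 90.49 = 6.2548%.
Market value of equity E = 71.01 × 99.52m = 7066.9152m.
Total capital V = 7066.9152 + 978.6 + 1638 = 9683.5152.
Equity: weight = 7066.9152/9683.5152 = 0.7298; cost = 13.2462%.
Preferred: weight = 978.6/9683.5152 = 0.1011; cost = 6.2548%.
Bank debt: weight = 1638/9683.5152 = 0.1692; after-tax cost = 9.03% × (1 − 26.4%) = 6.6461%.
WACC = 0.7298 × 13.2462% + 0.1011 × 6.2548% + 0.1692 × 6.6461% = 11.4232%.

11.42%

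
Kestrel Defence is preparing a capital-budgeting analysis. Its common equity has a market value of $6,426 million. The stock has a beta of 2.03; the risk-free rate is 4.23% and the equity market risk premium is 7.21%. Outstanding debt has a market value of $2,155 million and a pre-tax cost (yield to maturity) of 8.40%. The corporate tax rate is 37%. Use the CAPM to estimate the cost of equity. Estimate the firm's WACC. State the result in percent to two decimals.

15.46%

Cost of equity via CAPM: Re = 4.23% + 2.03 × 7.21% = 18.8663%.
Total capital V = 6426 + 2155 = 8581.
Equity: weight = 6426/8581 = 0.7489; cost = 18.8663%.
Debt: weight = 2155/8581 = 0.2511; after-tax cost = 8.4% × (1 − 37%) = 5.2920%.
WACC = 0.7489 × 18.8663% + 0.2511 × 5.2920% = 15.4573%.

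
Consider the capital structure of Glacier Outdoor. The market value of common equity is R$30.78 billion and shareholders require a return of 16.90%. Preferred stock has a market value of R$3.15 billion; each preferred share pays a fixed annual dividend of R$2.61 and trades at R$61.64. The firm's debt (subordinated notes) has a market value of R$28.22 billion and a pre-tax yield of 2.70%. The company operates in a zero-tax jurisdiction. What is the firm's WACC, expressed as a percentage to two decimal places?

9.81%

Cost of preferred: Rp = 2.61 / 61.64 = 4.2343%.
Total capital V = 30.78 + 3.15 + 28.22 = 62.15.
Equity: weight = 30.78/62.15 = 0.4953; cost = 16.9%.
Preferred: weight = 3.15/62.15 = 0.0507; cost = 4.2343%.
Subordinated notes: weight = 28.22/62.15 = 0.4541; after-tax cost = 2.7% × (1 − 0%) = 2.7000%.
WACC = 0.4953 × 16.9000% + 0.0507 × 4.2343% + 0.4541 × 2.7000% = 9.8104%.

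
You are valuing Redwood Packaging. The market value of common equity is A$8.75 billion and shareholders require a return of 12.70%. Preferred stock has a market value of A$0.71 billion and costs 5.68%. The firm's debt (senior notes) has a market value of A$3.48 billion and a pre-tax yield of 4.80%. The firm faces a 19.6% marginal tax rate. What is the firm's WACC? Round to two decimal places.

Total capital V = 8.75 + 0.71 + 3.48 = 12.94.
Equity: weight = 8.75/12.94 = 0.6762; cost = 12.7%.
Preferred: weight = 0.71/12.94 = 0.0549; cost = 5.68%.
Senior notes: weight = 3.48/12.94 = 0.2689; after-tax cost = 4.8% × (1 − 19.6%) = 3.8592%.
WACC = 0.6762 × 12.7000% + 0.0549 × 5.6800% + 0.2689 × 3.8592% = 9.9372%.

9.94%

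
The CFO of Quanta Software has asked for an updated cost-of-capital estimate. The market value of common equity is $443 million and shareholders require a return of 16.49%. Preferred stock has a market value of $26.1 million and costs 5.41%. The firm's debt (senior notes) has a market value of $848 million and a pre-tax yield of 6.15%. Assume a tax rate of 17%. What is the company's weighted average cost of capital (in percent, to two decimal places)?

8.94%

Total capital V = 443 + 26.1 + 848 = 1317.1.
Equity: weight = 443/1317.1 = 0.3363; cost = 16.49%.
Preferred: weight = 26.1/1317.1 = 0.0198; cost = 5.41%.
Senior notes: weight = 848/1317.1 = 0.6438; after-tax cost = 6.15% × (1 − 17%) = 5.1045%.
WACC = 0.3363 × 16.4900% + 0.0198 × 5.4100% + 0.6438 × 5.1045% = 8.9400%.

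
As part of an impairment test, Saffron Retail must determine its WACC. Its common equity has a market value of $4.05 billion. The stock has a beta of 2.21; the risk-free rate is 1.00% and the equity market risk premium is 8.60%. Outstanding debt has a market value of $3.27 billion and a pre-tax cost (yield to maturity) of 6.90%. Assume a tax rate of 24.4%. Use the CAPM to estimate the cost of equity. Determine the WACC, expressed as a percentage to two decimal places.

Cost of equity via CAPM: Re = 1.0% + 2.21 × 8.6% = 20.0060%.
Total capital V = 4.05 + 3.27 = 7.32.
Equity: weight = 4.05/7.32 = 0.5533; cost = 20.006%.
Debt: weight = 3.27/7.32 = 0.4467; after-tax cost = 6.9% × (1 − 24.4%) = 5.2164%.
WACC = 0.5533 × 20.0060% + 0.4467 × 5.2164% = 13.3992%.

13.40%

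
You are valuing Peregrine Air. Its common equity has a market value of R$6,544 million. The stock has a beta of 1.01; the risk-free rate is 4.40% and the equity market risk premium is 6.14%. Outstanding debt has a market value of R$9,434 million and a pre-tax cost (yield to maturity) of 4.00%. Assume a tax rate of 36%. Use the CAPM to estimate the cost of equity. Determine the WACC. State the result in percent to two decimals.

5.85%

Cost of equity via CAPM: Re = 4.4% + 1.01 × 6.14% = 10.6014%.
Total capital V = 6544 + 9434 = 15978.
Equity: weight = 6544/15978 = 0.4096; cost = 10.6014%.
Debt: weight = 9434/15978 = 0.5904; after-tax cost = 4% × (1 − 36%) = 2.5600%.
WACC = 0.4096 × 10.6014% + 0.5904 × 2.5600% = 5.8535%.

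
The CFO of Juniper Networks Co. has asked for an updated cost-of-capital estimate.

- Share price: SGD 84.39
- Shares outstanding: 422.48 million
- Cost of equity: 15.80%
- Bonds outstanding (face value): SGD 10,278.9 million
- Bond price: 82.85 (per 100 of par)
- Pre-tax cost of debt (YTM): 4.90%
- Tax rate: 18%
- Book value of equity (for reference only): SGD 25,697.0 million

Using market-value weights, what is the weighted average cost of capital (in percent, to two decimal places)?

Market value of equity E = 84.39 × 422.48m = 35653.0872m. Market value of debt D = 10278.9m × 82.85/100 = 8516.06865m.
Total capital V = 35653.0872 + 8516.06865 = 44169.15585.
Equity: weight = 35653.0872/44169.15585 = 0.8072; cost = 15.8%.
Bonds outstanding: weight = 8516.06865/44169.15585 = 0.1928; after-tax cost = 4.9% × (1 − 18%) = 4.0180%.
WACC = 0.8072 × 15.8000% + 0.1928 × 4.0180% = 13.5284%.

13.53%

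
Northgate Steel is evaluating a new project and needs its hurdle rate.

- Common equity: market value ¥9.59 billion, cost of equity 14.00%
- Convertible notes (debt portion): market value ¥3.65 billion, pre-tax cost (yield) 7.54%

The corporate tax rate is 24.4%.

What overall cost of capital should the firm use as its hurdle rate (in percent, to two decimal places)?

11.71%

Total capital V = 9.59 + 3.65 = 13.24.
Equity: weight = 9.59/13.24 = 0.7243; cost = 14%.
Convertible notes (debt portion): weight = 3.65/13.24 = 0.2757; after-tax cost = 7.54% × (1 − 24.4%) = 5.7002%.
WACC = 0.7243 × 14.0000% + 0.2757 × 5.7002% = 11.7119%.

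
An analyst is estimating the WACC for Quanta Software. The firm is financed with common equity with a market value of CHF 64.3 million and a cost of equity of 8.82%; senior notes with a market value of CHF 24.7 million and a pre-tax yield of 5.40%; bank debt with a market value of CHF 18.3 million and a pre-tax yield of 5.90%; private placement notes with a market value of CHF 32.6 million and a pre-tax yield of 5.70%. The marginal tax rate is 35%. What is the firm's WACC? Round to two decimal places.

Total capital V = 64.3 + 24.7 + 18.3 + 32.6 = 139.9.
Equity: weight = 64.3/139.9 = 0.4596; cost = 8.82%.
Senior notes: weight = 24.7/139.9 = 0.1766; after-tax cost = 5.4% × (1 − 35%) = 3.5100%.
Bank debt: weight = 18.3/139.9 = 0.1308; after-tax cost = 5.9% × (1 − 35%) = 3.8350%.
Private placement notes: weight = 32.6/139.9 = 0.2330; after-tax cost = 5.7% × (1 − 35%) = 3.7050%.
WACC = 0.4596 × 8.8200% + 0.1766 × 3.5100% + 0.1308 × 3.8350% + 0.2330 × 3.7050% = 6.0385%.

6.04%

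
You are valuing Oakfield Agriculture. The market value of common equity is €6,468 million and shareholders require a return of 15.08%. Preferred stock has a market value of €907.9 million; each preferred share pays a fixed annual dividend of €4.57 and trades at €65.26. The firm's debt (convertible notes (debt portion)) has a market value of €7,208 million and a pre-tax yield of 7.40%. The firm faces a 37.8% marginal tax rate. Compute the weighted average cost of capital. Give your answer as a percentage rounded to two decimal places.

9.40%

Cost of preferred: Rp = 4.57 / 65.26 = 7.0028%.
Total capital V = 6468 + 907.9 + 7208 = 14583.9.
Equity: weight = 6468/14583.9 = 0.4435; cost = 15.08%.
Preferred: weight = 907.9/14583.9 = 0.0623; cost = 7.0028%.
Convertible notes (debt portion): weight = 7208/14583.9 = 0.4942; after-tax cost = 7.4% × (1 − 37.8%) = 4.6028%.
WACC = 0.4435 × 15.0800% + 0.0623 × 7.0028% + 0.4942 × 4.6028% = 9.3989%.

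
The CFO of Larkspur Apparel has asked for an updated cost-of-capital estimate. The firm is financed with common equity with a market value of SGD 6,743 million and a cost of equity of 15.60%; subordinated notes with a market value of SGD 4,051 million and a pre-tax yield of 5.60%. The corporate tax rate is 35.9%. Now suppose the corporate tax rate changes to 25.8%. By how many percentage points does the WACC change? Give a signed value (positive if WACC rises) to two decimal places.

Current WACC:
Total capital V = 6743 + 4051 = 10794.
Equity: weight = 6743/10794 = 0.6247; cost = 15.6%.
Subordinated notes: weight = 4051/10794 = 0.3753; after-tax cost = 5.6% × (1 − 35.9%) = 3.5896%.
WACC = 0.6247 × 15.6000% + 0.3753 × 3.5896% = 11.0925%.
After the change:
Total capital V = 6743 + 4051 = 10794.
Equity: weight = 6743/10794 = 0.6247; cost = 15.6%.
Subordinated notes: weight = 4051/10794 = 0.3753; after-tax cost = 5.6% × (1 − 25.8%) = 4.1552%.
WACC = 0.6247 × 15.6000% + 0.3753 × 4.1552% = 11.3048%.
Change in WACC = 11.3048% − 11.0925% = 0.2123 pp.

+0.21 pp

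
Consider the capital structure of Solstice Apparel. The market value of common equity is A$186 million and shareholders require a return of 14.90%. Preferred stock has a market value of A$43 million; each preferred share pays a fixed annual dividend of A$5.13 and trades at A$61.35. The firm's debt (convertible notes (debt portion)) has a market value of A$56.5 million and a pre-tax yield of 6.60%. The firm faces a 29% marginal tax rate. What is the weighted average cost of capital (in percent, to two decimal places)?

11.89%

Cost of preferred: Rp = 5.13 / 61.35 = 8.3619%.
Total capital V = 186 + 43 + 56.5 = 285.5.
Equity: weight = 186/285.5 = 0.6515; cost = 14.9%.
Preferred: weight = 43/285.5 = 0.1506; cost = 8.3619%.
Convertible notes (debt portion): weight = 56.5/285.5 = 0.1979; after-tax cost = 6.6% × (1 − 29%) = 4.6860%.
WACC = 0.6515 × 14.9000% + 0.1506 × 8.3619% + 0.1979 × 4.6860% = 11.8939%.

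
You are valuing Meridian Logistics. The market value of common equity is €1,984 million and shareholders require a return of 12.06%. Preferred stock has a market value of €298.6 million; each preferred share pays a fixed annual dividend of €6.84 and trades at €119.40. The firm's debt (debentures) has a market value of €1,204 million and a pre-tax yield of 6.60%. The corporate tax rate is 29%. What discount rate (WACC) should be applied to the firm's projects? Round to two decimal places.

8.97%

Cost of preferred: Rp = 6.84 / 119.4 = 5.7286%.
Total capital V = 1984 + 298.6 + 1204 = 3486.6.
Equity: weight = 1984/3486.6 = 0.5690; cost = 12.06%.
Preferred: weight = 298.6/3486.6 = 0.0856; cost = 5.7286%.
Debentures: weight = 1204/3486.6 = 0.3453; after-tax cost = 6.6% × (1 − 29%) = 4.6860%.
WACC = 0.5690 × 12.0600% + 0.0856 × 5.7286% + 0.3453 × 4.6860% = 8.9714%.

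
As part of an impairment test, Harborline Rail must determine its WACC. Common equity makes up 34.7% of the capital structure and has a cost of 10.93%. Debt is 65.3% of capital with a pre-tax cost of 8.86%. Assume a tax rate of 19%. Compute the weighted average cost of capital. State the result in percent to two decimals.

After-tax cost of debt = 8.86% × (1 − 19%) = 7.1766%.
WACC = 0.347 × 10.9300% + 0.653 × 7.1766% = 8.4790%.

8.48%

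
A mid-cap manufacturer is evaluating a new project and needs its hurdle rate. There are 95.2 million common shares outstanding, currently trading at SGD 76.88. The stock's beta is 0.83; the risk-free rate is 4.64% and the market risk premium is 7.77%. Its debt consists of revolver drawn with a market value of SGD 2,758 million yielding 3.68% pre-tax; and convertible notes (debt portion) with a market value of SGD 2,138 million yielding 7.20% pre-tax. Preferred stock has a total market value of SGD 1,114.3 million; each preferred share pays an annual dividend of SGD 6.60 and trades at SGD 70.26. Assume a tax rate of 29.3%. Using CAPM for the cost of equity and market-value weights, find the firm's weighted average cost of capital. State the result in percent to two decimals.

Cost of equity via CAPM: Re = 4.64% + 0.83 × 7.77% = 11.0891%.
Cost of preferred: Rp = 6.6 / 70.26 = 9.3937%.
Market value of equity E = 76.88 × 95.2m = 7318.976m.
Total capital V = 7318.976 + 1114.3 + 2758 + 2138 = 13329.276.
Equity: weight = 7318.976/13329.276 = 0.5491; cost = 11.0891%.
Preferred: weight = 1114.3/13329.276 = 0.0836; cost = 9.3937%.
Revolver drawn: weight = 2758/13329.276 = 0.2069; after-tax cost = 3.68% × (1 − 29.3%) = 2.6018%.
Convertible notes (debt portion): weight = 2138/13329.276 = 0.1604; after-tax cost = 7.2% × (1 − 29.3%) = 5.0904%.
WACC = 0.5491 × 11.0891% + 0.0836 × 9.3937% + 0.2069 × 2.6018% + 0.1604 × 5.0904% = 8.2290%.

8.23%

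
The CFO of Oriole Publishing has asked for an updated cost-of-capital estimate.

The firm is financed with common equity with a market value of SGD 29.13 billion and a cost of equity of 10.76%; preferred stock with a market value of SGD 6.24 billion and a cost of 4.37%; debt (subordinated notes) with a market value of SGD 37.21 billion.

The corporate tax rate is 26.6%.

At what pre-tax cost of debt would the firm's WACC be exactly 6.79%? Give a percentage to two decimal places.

Total capital V = 29.13 + 6.24 + 37.21 = 72.58.
Equity weight = 29.13/72.58 = 0.4014.
Preferred weight = 6.24/72.58 = 0.0860.
Subordinated notes weight = 37.21/72.58 = 0.5127.
Equity contribution = 0.4014 × 10.76% = 4.3185%.
Preferred contribution = 0.0860 × 4.37% = 0.3757%.
Remaining for debt = 6.79% − 4.6942% = 2.0958%.
Rd × (1 − 26.6%) × 0.5127 = 2.0958%  ⇒  Rd = 5.5693%.

5.57%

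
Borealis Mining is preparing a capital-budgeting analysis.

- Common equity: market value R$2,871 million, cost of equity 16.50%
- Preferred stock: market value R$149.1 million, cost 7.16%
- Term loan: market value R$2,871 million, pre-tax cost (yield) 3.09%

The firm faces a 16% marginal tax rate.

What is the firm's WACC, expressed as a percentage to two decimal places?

Total capital V = 2871 + 149.1 + 2871 = 5891.1.
Equity: weight = 2871/5891.1 = 0.4873; cost = 16.5%.
Preferred: weight = 149.1/5891.1 = 0.0253; cost = 7.16%.
Term loan: weight = 2871/5891.1 = 0.4873; after-tax cost = 3.09% × (1 − 16%) = 2.5956%.
WACC = 0.4873 × 16.5000% + 0.0253 × 7.1600% + 0.4873 × 2.5956% = 9.4874%.

9.49%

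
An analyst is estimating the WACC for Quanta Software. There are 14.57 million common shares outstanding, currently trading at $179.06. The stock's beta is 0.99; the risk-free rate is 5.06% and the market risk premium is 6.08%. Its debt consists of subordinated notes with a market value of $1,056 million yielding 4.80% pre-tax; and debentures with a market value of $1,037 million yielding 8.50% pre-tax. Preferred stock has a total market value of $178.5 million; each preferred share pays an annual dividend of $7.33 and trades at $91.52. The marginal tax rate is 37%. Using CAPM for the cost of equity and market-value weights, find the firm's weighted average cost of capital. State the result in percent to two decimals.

Cost of equity via CAPM: Re = 5.06% + 0.99 × 6.08% = 11.0792%.
Cost of preferred: Rp = 7.33 / 91.52 = 8.0092%.
Market value of equity E = 179.06 × 14.57m = 2608.9042m.
Total capital V = 2608.9042 + 178.5 + 1056 + 1037 = 4880.4042.
Equity: weight = 2608.9042/4880.4042 = 0.5346; cost = 11.0792%.
Preferred: weight = 178.5/4880.4042 = 0.0366; cost = 8.0092%.
Subordinated notes: weight = 1056/4880.4042 = 0.2164; after-tax cost = 4.8% × (1 − 37%) = 3.0240%.
Debentures: weight = 1037/4880.4042 = 0.2125; after-tax cost = 8.5% × (1 − 37%) = 5.3550%.
WACC = 0.5346 × 11.0792% + 0.0366 × 8.0092% + 0.2164 × 3.0240% + 0.2125 × 5.3550% = 8.0077%.

8.01%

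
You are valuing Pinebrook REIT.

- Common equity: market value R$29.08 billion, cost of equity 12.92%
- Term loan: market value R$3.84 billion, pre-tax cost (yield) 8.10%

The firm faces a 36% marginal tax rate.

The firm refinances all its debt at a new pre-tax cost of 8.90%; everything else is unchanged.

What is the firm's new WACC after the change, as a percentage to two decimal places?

12.08%

After the change:
Total capital V = 29.08 + 3.84 = 32.92.
Equity: weight = 29.08/32.92 = 0.8834; cost = 12.92%.
Term loan: weight = 3.84/32.92 = 0.1166; after-tax cost = 8.9% × (1 − 36%) = 5.6960%.
WACC = 0.8834 × 12.9200% + 0.1166 × 5.6960% = 12.0773%.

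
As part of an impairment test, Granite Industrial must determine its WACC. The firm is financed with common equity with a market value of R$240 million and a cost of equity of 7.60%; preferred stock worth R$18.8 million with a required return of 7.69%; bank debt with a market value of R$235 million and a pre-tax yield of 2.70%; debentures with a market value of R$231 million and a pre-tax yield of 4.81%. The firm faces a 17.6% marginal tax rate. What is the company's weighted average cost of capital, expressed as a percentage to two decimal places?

Total capital V = 240 + 18.8 + 235 + 231 = 724.8.
Equity: weight = 240/724.8 = 0.3311; cost = 7.6%.
Preferred: weight = 18.8/724.8 = 0.0259; cost = 7.69%.
Bank debt: weight = 235/724.8 = 0.3242; after-tax cost = 2.7% × (1 − 17.6%) = 2.2248%.
Debentures: weight = 231/724.8 = 0.3187; after-tax cost = 4.81% × (1 − 17.6%) = 3.9634%.
WACC = 0.3311 × 7.6000% + 0.0259 × 7.6900% + 0.3242 × 2.2248% + 0.3187 × 3.9634% = 4.7005%.

4.70%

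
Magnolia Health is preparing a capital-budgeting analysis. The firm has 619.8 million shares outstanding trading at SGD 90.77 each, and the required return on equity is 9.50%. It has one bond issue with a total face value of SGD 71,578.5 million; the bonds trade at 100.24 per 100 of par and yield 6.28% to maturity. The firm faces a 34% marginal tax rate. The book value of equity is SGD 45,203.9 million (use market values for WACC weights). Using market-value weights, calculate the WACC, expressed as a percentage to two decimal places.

Market value of equity E = 90.77 × 619.8m = 56259.246m. Market value of debt D = 71578.5m × 100.24/100 = 71750.2884m.
Total capital V = 56259.246 + 71750.2884 = 128009.5344.
Equity: weight = 56259.246/128009.5344 = 0.4395; cost = 9.5%.
Bonds outstanding: weight = 71750.2884/128009.5344 = 0.5605; after-tax cost = 6.28% × (1 − 34%) = 4.1448%.
WACC = 0.4395 × 9.5000% + 0.5605 × 4.1448% = 6.4984%.

6.50%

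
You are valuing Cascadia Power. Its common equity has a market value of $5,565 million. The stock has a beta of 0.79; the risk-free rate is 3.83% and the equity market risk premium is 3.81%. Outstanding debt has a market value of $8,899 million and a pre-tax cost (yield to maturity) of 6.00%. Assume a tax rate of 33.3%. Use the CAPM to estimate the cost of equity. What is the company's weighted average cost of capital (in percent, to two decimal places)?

5.09%

Cost of equity via CAPM: Re = 3.83% + 0.79 × 3.81% = 6.8399%.
Total capital V = 5565 + 8899 = 14464.
Equity: weight = 5565/14464 = 0.3847; cost = 6.8399%.
Debt: weight = 8899/14464 = 0.6153; after-tax cost = 6% × (1 − 33.3%) = 4.0020%.
WACC = 0.3847 × 6.8399% + 0.6153 × 4.0020% = 5.0939%.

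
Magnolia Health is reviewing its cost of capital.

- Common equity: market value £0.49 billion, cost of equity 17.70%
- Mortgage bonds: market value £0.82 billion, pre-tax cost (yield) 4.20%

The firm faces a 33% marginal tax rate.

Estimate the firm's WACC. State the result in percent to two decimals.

Total capital V = 0.49 + 0.82 = 1.31.
Equity: weight = 0.49/1.31 = 0.3740; cost = 17.7%.
Mortgage bonds: weight = 0.82/1.31 = 0.6260; after-tax cost = 4.2% × (1 − 33%) = 2.8140%.
WACC = 0.3740 × 17.7000% + 0.6260 × 2.8140% = 8.3820%.

8.38%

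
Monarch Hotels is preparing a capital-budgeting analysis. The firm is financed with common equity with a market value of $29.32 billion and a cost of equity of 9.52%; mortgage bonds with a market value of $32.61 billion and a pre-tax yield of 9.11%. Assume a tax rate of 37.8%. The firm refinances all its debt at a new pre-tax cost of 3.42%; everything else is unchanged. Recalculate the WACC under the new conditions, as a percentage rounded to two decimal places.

5.63%

After the change:
Total capital V = 29.32 + 32.61 = 61.93.
Equity: weight = 29.32/61.93 = 0.4734; cost = 9.52%.
Mortgage bonds: weight = 32.61/61.93 = 0.5266; after-tax cost = 3.42% × (1 − 37.8%) = 2.1272%.
WACC = 0.4734 × 9.5200% + 0.5266 × 2.1272% = 5.6273%.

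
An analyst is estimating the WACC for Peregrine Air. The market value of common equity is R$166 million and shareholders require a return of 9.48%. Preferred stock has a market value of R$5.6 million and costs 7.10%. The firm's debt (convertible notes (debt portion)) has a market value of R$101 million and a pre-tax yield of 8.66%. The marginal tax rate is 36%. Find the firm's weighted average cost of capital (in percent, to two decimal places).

Total capital V = 166 + 5.6 + 101 = 272.6.
Equity: weight = 166/272.6 = 0.6090; cost = 9.48%.
Preferred: weight = 5.6/272.6 = 0.0205; cost = 7.1%.
Convertible notes (debt portion): weight = 101/272.6 = 0.3705; after-tax cost = 8.66% × (1 − 36%) = 5.5424%.
WACC = 0.6090 × 9.4800% + 0.0205 × 7.1000% + 0.3705 × 5.5424% = 7.9722%.

7.97%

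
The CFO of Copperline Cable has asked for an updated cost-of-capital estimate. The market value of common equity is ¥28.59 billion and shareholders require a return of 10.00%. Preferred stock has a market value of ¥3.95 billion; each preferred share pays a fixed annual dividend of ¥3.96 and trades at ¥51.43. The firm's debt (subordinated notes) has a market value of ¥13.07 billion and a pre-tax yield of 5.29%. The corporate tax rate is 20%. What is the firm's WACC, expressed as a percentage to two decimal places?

8.15%

Cost of preferred: Rp = 3.96 / 51.43 = 7.6998%.
Total capital V = 28.59 + 3.95 + 13.07 = 45.61.
Equity: weight = 28.59/45.61 = 0.6268; cost = 10%.
Preferred: weight = 3.95/45.61 = 0.0866; cost = 7.6998%.
Subordinated notes: weight = 13.07/45.61 = 0.2866; after-tax cost = 5.29% × (1 − 20%) = 4.2320%.
WACC = 0.6268 × 10.0000% + 0.0866 × 7.6998% + 0.2866 × 4.2320% = 8.1479%.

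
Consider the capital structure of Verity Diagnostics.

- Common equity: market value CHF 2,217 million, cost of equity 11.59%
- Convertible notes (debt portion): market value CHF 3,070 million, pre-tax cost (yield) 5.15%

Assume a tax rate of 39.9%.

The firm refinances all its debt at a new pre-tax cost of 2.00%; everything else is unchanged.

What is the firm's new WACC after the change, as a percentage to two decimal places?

After the change:
Total capital V = 2217 + 3070 = 5287.
Equity: weight = 2217/5287 = 0.4193; cost = 11.59%.
Convertible notes (debt portion): weight = 3070/5287 = 0.5807; after-tax cost = 2% × (1 − 39.9%) = 1.2020%.
WACC = 0.4193 × 11.5900% + 0.5807 × 1.2020% = 5.5580%.

5.56%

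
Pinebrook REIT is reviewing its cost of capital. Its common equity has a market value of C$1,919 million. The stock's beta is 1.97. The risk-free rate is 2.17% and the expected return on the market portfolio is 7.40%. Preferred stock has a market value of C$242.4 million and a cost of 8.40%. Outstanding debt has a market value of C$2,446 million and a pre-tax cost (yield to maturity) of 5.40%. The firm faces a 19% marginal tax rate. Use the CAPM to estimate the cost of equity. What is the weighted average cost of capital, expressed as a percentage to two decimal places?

Market risk premium = 7.4% − 2.17% = 5.23%.
Cost of equity via CAPM: Re = 2.17% + 1.97 × 5.23% = 12.4731%.
Total capital V = 1919 + 242.4 + 2446 = 4607.4.
Equity: weight = 1919/4607.4 = 0.4165; cost = 12.4731%.
Preferred: weight = 242.4/4607.4 = 0.0526; cost = 8.4%.
Debt: weight = 2446/4607.4 = 0.5309; after-tax cost = 5.4% × (1 − 19%) = 4.3740%.
WACC = 0.4165 × 12.4731% + 0.0526 × 8.4000% + 0.5309 × 4.3740% = 7.9591%.

7.96%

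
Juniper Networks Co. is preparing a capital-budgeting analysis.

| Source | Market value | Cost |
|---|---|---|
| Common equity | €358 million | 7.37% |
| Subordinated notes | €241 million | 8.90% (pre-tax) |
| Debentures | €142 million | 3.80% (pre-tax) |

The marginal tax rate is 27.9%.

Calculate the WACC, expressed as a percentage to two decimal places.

Total capital V = 358 + 241 + 142 = 741.
Equity: weight = 358/741 = 0.4831; cost = 7.37%.
Subordinated notes: weight = 241/741 = 0.3252; after-tax cost = 8.9% × (1 − 27.9%) = 6.4169%.
Debentures: weight = 142/741 = 0.1916; after-tax cost = 3.8% × (1 − 27.9%) = 2.7398%.
WACC = 0.4831 × 7.3700% + 0.3252 × 6.4169% + 0.1916 × 2.7398% = 6.1727%.

6.17%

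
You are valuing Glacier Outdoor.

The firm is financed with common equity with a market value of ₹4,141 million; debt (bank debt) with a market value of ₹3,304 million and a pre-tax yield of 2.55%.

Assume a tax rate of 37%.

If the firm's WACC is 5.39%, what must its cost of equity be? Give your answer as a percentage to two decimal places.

Total capital V = 4141 + 3304 = 7445.
Equity weight = 4141/7445 = 0.5562.
Bank debt weight = 3304/7445 = 0.4438.
Debt contribution = 0.4438 × 2.55% × (1 − 37%) = 0.7129%.
Required equity contribution = 5.39% − 0.7129% = 4.6771%.
Re = 4.6771% / 0.5562 = 8.4088%.

8.41%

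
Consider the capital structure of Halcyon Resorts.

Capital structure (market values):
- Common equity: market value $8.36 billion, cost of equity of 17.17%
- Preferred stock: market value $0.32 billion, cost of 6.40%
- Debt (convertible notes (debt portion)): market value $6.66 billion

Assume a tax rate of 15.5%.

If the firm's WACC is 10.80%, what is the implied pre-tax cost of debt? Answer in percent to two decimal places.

3.57%

Total capital V = 8.36 + 0.32 + 6.66 = 15.34.
Equity weight = 8.36/15.34 = 0.5450.
Preferred weight = 0.32/15.34 = 0.0209.
Convertible notes (debt portion) weight = 6.66/15.34 = 0.4342.
Equity contribution = 0.5450 × 17.17% = 9.3573%.
Preferred contribution = 0.0209 × 6.4% = 0.1335%.
Remaining for debt = 10.8% − 9.4908% = 1.3092%.
Rd × (1 − 15.5%) × 0.4342 = 1.3092%  ⇒  Rd = 3.5686%.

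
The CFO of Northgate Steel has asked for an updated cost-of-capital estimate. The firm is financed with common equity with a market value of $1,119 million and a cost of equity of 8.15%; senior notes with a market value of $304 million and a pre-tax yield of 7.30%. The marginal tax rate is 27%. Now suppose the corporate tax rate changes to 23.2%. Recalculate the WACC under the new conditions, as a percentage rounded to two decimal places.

7.61%

After the change:
Total capital V = 1119 + 304 = 1423.
Equity: weight = 1119/1423 = 0.7864; cost = 8.15%.
Senior notes: weight = 304/1423 = 0.2136; after-tax cost = 7.3% × (1 − 23.2%) = 5.6064%.
WACC = 0.7864 × 8.1500% + 0.2136 × 5.6064% = 7.6066%.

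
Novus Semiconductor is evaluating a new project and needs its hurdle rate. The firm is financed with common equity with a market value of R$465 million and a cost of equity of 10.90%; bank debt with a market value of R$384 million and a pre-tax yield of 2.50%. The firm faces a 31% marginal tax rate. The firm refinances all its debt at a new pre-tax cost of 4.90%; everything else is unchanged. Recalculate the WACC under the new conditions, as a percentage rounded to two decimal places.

After the change:
Total capital V = 465 + 384 = 849.
Equity: weight = 465/849 = 0.5477; cost = 10.9%.
Bank debt: weight = 384/849 = 0.4523; after-tax cost = 4.9% × (1 − 31%) = 3.3810%.
WACC = 0.5477 × 10.9000% + 0.4523 × 3.3810% = 7.4992%.

7.50%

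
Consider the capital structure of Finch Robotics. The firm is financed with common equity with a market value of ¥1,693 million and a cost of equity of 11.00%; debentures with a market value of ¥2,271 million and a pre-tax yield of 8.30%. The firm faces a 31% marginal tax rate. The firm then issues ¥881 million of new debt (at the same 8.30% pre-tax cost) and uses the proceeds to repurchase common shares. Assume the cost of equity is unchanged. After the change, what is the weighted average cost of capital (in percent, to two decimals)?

After the change:
Total capital V = 812 + 3152 = 3964.
Equity: weight = 812/3964 = 0.2048; cost = 11%.
Debentures: weight = 3152/3964 = 0.7952; after-tax cost = 8.3% × (1 − 31%) = 5.7270%.
WACC = 0.2048 × 11.0000% + 0.7952 × 5.7270% = 6.8071%.

6.81%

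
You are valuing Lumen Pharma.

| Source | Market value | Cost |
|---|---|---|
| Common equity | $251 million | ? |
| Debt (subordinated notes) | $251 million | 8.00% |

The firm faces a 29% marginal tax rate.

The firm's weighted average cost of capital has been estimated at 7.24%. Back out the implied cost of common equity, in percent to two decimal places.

Total capital V = 251 + 251 = 502.
Equity weight = 251/502 = 0.5000.
Subordinated notes weight = 251/502 = 0.5000.
Debt contribution = 0.5000 × 8% × (1 − 29%) = 2.8400%.
Required equity contribution = 7.24% − 2.8400% = 4.4000%.
Re = 4.4000% / 0.5000 = 8.8000%.

8.80%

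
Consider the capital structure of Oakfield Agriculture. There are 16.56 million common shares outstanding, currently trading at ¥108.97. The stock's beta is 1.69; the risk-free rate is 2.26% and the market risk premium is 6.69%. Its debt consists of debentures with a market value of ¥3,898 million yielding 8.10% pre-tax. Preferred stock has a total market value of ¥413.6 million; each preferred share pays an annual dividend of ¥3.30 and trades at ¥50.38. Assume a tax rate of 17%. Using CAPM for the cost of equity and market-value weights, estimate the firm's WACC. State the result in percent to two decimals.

8.73%

Cost of equity via CAPM: Re = 2.26% + 1.69 × 6.69% = 13.5661%.
Cost of preferred: Rp = 3.3 / 50.38 = 6.5502%.
Market value of equity E = 108.97 × 16.56m = 1804.5432m.
Total capital V = 1804.5432 + 413.6 + 3898 = 6116.1432.
Equity: weight = 1804.5432/6116.1432 = 0.2950; cost = 13.5661%.
Preferred: weight = 413.6/6116.1432 = 0.0676; cost = 6.5502%.
Debentures: weight = 3898/6116.1432 = 0.6373; after-tax cost = 8.1% × (1 − 17%) = 6.7230%.
WACC = 0.2950 × 13.5661% + 0.0676 × 6.5502% + 0.6373 × 6.7230% = 8.7303%.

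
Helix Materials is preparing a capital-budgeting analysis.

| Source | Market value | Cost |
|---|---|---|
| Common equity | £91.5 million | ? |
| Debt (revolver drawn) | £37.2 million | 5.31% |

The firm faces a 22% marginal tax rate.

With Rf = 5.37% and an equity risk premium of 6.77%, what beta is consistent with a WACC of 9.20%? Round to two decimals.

Total capital V = 91.5 + 37.2 = 128.7.
Equity weight = 91.5/128.7 = 0.7110.
Revolver drawn weight = 37.2/128.7 = 0.2890.
Debt contribution = 0.2890 × 5.31% × (1 − 22%) = 1.1972%.
Required equity contribution = 9.2% − 1.1972% = 8.0028%  ⇒  Re = 11.2564%.
CAPM: 11.2564% = 5.37% + β × 6.77%  ⇒  β = 0.8695.

0.87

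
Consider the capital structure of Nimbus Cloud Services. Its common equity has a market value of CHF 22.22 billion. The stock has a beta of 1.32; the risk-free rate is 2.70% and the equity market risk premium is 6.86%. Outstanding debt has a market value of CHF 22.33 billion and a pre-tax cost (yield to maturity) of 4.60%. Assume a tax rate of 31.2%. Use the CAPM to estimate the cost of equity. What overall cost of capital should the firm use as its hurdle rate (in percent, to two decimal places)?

Cost of equity via CAPM: Re = 2.7% + 1.32 × 6.86% = 11.7552%.
Total capital V = 22.22 + 22.33 = 44.55.
Equity: weight = 22.22/44.55 = 0.4988; cost = 11.7552%.
Debt: weight = 22.33/44.55 = 0.5012; after-tax cost = 4.6% × (1 − 31.2%) = 3.1648%.
WACC = 0.4988 × 11.7552% + 0.5012 × 3.1648% = 7.4494%.

7.45%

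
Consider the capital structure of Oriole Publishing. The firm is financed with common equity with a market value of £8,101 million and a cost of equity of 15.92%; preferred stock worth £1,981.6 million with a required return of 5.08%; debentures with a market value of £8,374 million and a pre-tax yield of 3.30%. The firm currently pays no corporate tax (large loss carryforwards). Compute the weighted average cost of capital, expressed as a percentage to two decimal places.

Total capital V = 8101 + 1981.6 + 8374 = 18456.6.
Equity: weight = 8101/18456.6 = 0.4389; cost = 15.92%.
Preferred: weight = 1981.6/18456.6 = 0.1074; cost = 5.08%.
Debentures: weight = 8374/18456.6 = 0.4537; after-tax cost = 3.3% × (1 − 0%) = 3.3000%.
WACC = 0.4389 × 15.9200% + 0.1074 × 5.0800% + 0.4537 × 3.3000% = 9.0303%.

9.03%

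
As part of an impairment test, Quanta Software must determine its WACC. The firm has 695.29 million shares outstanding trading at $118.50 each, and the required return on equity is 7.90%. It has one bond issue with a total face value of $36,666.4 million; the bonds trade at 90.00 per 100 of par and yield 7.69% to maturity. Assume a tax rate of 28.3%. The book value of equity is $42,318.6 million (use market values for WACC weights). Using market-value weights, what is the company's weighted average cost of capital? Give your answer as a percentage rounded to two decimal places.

7.22%

Market value of equity E = 118.5 × 695.29m = 82391.865m. Market value of debt D = 36666.4m × 90.0/100 = 32999.76m.
Total capital V = 82391.865 + 32999.76 = 115391.625.
Equity: weight = 82391.865/115391.625 = 0.7140; cost = 7.9%.
Bonds outstanding: weight = 32999.76/115391.625 = 0.2860; after-tax cost = 7.69% × (1 − 28.3%) = 5.5137%.
WACC = 0.7140 × 7.9000% + 0.2860 × 5.5137% = 7.2176%.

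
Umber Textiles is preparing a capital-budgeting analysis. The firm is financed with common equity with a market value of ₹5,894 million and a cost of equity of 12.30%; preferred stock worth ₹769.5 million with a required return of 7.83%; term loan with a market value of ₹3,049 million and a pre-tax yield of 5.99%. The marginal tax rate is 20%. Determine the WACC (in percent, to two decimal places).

9.59%

Total capital V = 5894 + 769.5 + 3049 = 9712.5.
Equity: weight = 5894/9712.5 = 0.6068; cost = 12.3%.
Preferred: weight = 769.5/9712.5 = 0.0792; cost = 7.83%.
Term loan: weight = 3049/9712.5 = 0.3139; after-tax cost = 5.99% × (1 − 20%) = 4.7920%.
WACC = 0.6068 × 12.3000% + 0.0792 × 7.8300% + 0.3139 × 4.7920% = 9.5889%.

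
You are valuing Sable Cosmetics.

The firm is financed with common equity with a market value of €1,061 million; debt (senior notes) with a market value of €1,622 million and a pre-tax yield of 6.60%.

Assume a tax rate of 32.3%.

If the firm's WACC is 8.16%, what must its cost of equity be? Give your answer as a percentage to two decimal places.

Total capital V = 1061 + 1622 = 2683.
Equity weight = 1061/2683 = 0.3955.
Senior notes weight = 1622/2683 = 0.6045.
Debt contribution = 0.6045 × 6.6% × (1 − 32.3%) = 2.7012%.
Required equity contribution = 8.16% − 2.7012% = 5.4588%.
Re = 5.4588% / 0.3955 = 13.8038%.

13.80%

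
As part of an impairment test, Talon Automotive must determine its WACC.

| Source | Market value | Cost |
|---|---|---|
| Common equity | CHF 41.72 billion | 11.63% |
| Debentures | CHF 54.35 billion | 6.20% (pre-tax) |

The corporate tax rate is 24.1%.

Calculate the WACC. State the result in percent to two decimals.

Total capital V = 41.72 + 54.35 = 96.07.
Equity: weight = 41.72/96.07 = 0.4343; cost = 11.63%.
Debentures: weight = 54.35/96.07 = 0.5657; after-tax cost = 6.2% × (1 − 24.1%) = 4.7058%.
WACC = 0.4343 × 11.6300% + 0.5657 × 4.7058% = 7.7127%.

7.71%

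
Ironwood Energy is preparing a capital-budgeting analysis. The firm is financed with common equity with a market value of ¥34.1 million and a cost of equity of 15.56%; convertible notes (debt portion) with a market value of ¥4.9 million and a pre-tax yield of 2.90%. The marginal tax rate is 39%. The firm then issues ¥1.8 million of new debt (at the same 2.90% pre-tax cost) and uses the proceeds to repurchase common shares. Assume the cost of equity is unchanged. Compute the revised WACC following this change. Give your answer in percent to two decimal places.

After the change:
Total capital V = 32.3 + 6.7 = 39.
Equity: weight = 32.3/39 = 0.8282; cost = 15.56%.
Convertible notes (debt portion): weight = 6.7/39 = 0.1718; after-tax cost = 2.9% × (1 − 39%) = 1.7690%.
WACC = 0.8282 × 15.5600% + 0.1718 × 1.7690% = 13.1908%.

13.19%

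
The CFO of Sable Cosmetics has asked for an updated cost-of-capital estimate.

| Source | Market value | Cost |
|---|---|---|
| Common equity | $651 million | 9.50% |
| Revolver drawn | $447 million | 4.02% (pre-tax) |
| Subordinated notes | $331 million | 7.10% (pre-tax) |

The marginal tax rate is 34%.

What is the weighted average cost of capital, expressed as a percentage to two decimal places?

6.24%

Total capital V = 651 + 447 + 331 = 1429.
Equity: weight = 651/1429 = 0.4556; cost = 9.5%.
Revolver drawn: weight = 447/1429 = 0.3128; after-tax cost = 4.02% × (1 − 34%) = 2.6532%.
Subordinated notes: weight = 331/1429 = 0.2316; after-tax cost = 7.1% × (1 − 34%) = 4.6860%.
WACC = 0.4556 × 9.5000% + 0.3128 × 2.6532% + 0.2316 × 4.6860% = 6.2432%.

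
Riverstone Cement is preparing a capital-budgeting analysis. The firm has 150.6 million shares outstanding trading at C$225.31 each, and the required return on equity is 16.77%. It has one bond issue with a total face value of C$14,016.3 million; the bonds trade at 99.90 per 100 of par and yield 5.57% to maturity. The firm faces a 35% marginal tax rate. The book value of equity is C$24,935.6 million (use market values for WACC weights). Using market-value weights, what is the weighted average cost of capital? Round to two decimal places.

12.93%

Market value of equity E = 225.31 × 150.6m = 33931.686m. Market value of debt D = 14016.3m × 99.9/100 = 14002.2837m.
Total capital V = 33931.686 + 14002.2837 = 47933.9697.
Equity: weight = 33931.686/47933.9697 = 0.7079; cost = 16.77%.
Bonds outstanding: weight = 14002.2837/47933.9697 = 0.2921; after-tax cost = 5.57% × (1 − 35%) = 3.6205%.
WACC = 0.7079 × 16.7700% + 0.2921 × 3.6205% = 12.9288%.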